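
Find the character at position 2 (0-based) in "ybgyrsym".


Input string: 'ybgyrsym'
Operation: get character at index 2
Index mapping: s[0]='y', s[1]='b', s[2]='g'
Result: 'g'


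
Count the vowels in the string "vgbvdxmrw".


Input string: 'vgbvdxmrw'
Operation: count vowels (a, e, i, o, u)
Scan: s[0]='v', s[1]='g', s[2]='b', s[3]='v', s[4]='d', s[5]='x', s[6]='m', s[7]='r', s[8]='w'
Vowels found: 0
Result: 0


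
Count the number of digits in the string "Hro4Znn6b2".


Input string: 'Hro4Znn6b2'
Operation: count digit characters (0-9)
Scan: 'H', 'r', 'o', '4'(digit), 'Z', 'n', 'n', '6'(digit), 'b', '2'(digit)
Digits found: 3
Result: 3


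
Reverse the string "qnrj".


Input string: 'qnrj'
Operation: reverse character order
Original order: 'q' -> 'n' -> 'r' -> 'j'
Reversed order: 'j' -> 'r' -> 'n' -> 'q'
Result: jrnq


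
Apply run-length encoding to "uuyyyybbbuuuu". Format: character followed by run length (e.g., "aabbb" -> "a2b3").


Input: 'uuyyyybbbuuuu'
Operation: identify consecutive runs
Runs: 'uu' -> u2, 'yyyy' -> y4, 'bbb' -> b3, 'uuuu' -> u4
Encoded: u2y4b3u4


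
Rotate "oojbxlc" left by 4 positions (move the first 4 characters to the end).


Input: 'oojbxlc', shift = 4
Operation: split at index 4 and swap parts
Front part s[0:4] = 'oojb'
Back part s[4:] = 'xlc'
Rotated = back + front = 'xlc' + 'oojb'
Result: xlcoojb


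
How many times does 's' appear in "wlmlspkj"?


Input string: 'wlmlspkj'
Target character: 's'
Scan each position: s[4]='s'
Matches found at indices: 4
Total: 1


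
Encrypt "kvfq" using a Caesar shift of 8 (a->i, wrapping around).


Input: 'kvfq', shift = 8
Operation: for each letter, (position + 8) mod 26
Mapping: 'k'(10+8=18)->'s', 'v'(21+8=29, 29 mod 26=3)->'d', 'f'(5+8=13)->'n', 'q'(16+8=24)->'y'
Result: sdny


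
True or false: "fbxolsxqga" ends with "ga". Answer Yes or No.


Input string: 'fbxolsxqga'
Suffix to check: 'ga'
Last 2 characters of input: 'ga'
Match: True
Result: Yes


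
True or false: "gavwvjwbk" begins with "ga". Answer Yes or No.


Input string: 'gavwvjwbk'
Prefix to check: 'ga'
First 2 characters of input: 'ga'
Match: True
Result: Yes


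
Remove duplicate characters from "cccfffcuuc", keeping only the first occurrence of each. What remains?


Input: 'cccfffcuuc'
Operation: keep first occurrence of each character
Scan: s[0]='c' new -> keep; s[1]='c' seen -> skip; s[2]='c' seen -> skip; s[3]='f' new -> keep; s[4]='f' seen -> skip; s[5]='f' seen -> skip; s[6]='c' seen -> skip; s[7]='u' new -> keep; s[8]='u' seen -> skip; s[9]='c' seen -> skip
Result: cfu


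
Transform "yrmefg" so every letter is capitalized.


Input string: 'yrmefg'
Operation: convert each letter to uppercase
Mapping: 'y'->'Y', 'r'->'R', 'm'->'M', 'e'->'E', 'f'->'F', 'g'->'G'
Result: YRMEFG


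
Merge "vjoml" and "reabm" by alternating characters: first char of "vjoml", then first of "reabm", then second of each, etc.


String 1: 'vjoml'
String 2: 'reabm'
Operation: alternate characters
Pairs: 'v'+'r', 'j'+'e', 'o'+'a', 'm'+'b', 'l'+'m'
Result: vrjeoamblm


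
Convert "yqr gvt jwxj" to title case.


Input string: 'yqr gvt jwxj'
Operation: capitalize first letter of each word
Word transformations: 'yqr'->'Yqr', 'gvt'->'Gvt', 'jwxj'->'Jwxj'
Result: Yqr Gvt Jwxj


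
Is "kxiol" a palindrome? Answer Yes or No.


Input string: 'kxiol'
Reversed: 'loixk'
Compare pairs: s[0]='k' vs s[4]='l' (mismatch), s[1]='x' vs s[3]='o' (mismatch)
Palindrome: No


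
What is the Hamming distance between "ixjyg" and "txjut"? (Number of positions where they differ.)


String 1: 'ixjyg'
String 2: 'txjut'
Compare each position: pos 0: 'i'!='t', pos 1: 'x'=='x', pos 2: 'j'=='j', pos 3: 'y'!='u', pos 4: 'g'!='t'
Differing positions: 3
Hamming distance: 3


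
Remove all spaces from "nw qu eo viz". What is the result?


Input string: 'nw qu eo viz'
Operation: remove all spaces
Words: 'nw', 'qu', 'eo', 'viz'
Join without spaces: nwqueoviz


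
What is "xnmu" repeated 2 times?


Input string: 'xnmu'
Operation: repeat 2 times
Concatenation: 'xnmu' + 'xnmu'
Result: xnmuxnmu


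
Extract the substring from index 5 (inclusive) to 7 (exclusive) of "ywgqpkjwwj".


Input string: 'ywgqpkjwwj'
Operation: slice [5:7]
Extract characters: s[5]='k', s[6]='j'
Result: kj


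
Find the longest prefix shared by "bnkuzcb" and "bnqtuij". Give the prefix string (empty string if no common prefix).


String 1: 'bnkuzcb'
String 2: 'bnqtuij'
Compare position by position:
pos 0: 'b' vs 'b' match
pos 1: 'n' vs 'n' match
pos 2: 'k' vs 'q' differ -> stop
Longest common prefix: "bn" (length 2)


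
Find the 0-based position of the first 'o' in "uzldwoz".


Input string: 'uzldwoz'
Target: 'o'
Scanning left to right: s[0]='u', s[1]='z', s[2]='l', s[3]='d', s[4]='w', s[5]='o'
First match at index: 5


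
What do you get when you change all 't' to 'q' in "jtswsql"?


Input string: 'jtswsql'
Operation: replace 't' with 'q'
Positions of 't': 1
After replacement: jqswsql


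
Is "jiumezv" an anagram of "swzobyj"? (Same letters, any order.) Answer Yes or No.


String 1: 'swzobyj' -> sorted: 'bjoswyz'
String 2: 'jiumezv' -> sorted: 'eijmuvz'
Compare sorted forms: 'bjoswyz' != 'eijmuvz'
Anagram: No


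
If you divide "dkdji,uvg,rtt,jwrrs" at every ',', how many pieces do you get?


Input string: 'dkdji,uvg,rtt,jwrrs'
Delimiter: ','
Split result: 'dkdji', 'uvg', 'rtt', 'jwrrs'
Number of parts: 4


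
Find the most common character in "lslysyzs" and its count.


Input: 'lslysyzs'
Operation: tally each character
Counts: 'l':2, 's':3, 'y':2, 'z':1
Maximum: 's' appears 3 times


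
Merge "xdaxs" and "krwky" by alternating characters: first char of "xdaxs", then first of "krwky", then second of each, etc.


String 1: 'xdaxs'
String 2: 'krwky'
Operation: alternate characters
Pairs: 'x'+'k', 'd'+'r', 'a'+'w', 'x'+'k', 's'+'y'
Result: xkdrawxksy


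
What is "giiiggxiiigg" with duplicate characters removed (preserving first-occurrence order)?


Input: 'giiiggxiiigg'
Operation: keep first occurrence of each character
Scan: s[0]='g' new -> keep; s[1]='i' new -> keep; s[2]='i' seen -> skip; s[3]='i' seen -> skip; s[4]='g' seen -> skip; s[5]='g' seen -> skip; s[6]='x' new -> keep; s[7]='i' seen -> skip; s[8]='i' seen -> skip; s[9]='i' seen -> skip; s[10]='g' seen -> skip; s[11]='g' seen -> skip
Result: gix


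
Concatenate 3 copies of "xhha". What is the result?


Input string: 'xhha'
Operation: repeat 3 times
Concatenation: 'xhha' + 'xhha' + 'xhha'
Result: xhhaxhhaxhha


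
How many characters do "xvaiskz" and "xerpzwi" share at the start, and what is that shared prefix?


String 1: 'xvaiskz'
String 2: 'xerpzwi'
Compare position by position:
pos 0: 'x' vs 'x' match
pos 1: 'v' vs 'e' differ -> stop
Longest common prefix: "x" (length 1)


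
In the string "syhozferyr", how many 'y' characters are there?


Input string: 'syhozferyr'
Target character: 'y'
Scan each position: s[1]='y', s[8]='y'
Matches found at indices: 1, 8
Total: 2


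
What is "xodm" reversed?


Input string: 'xodm'
Operation: reverse character order
Original order: 'x' -> 'o' -> 'd' -> 'm'
Reversed order: 'm' -> 'd' -> 'o' -> 'x'
Result: mdox


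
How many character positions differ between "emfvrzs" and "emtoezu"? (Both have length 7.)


String 1: 'emfvrzs'
String 2: 'emtoezu'
Compare each position: pos 0: 'e'=='e', pos 1: 'm'=='m', pos 2: 'f'!='t', pos 3: 'v'!='o', pos 4: 'r'!='e', pos 5: 'z'=='z', pos 6: 's'!='u'
Differing positions: 4
Hamming distance: 4


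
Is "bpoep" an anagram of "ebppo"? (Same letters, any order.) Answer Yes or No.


String 1: 'ebppo' -> sorted: 'beopp'
String 2: 'bpoep' -> sorted: 'beopp'
Compare sorted forms: 'beopp' == 'beopp'
Anagram: Yes


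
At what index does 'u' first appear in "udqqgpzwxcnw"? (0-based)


Input string: 'udqqgpzwxcnw'
Target: 'u'
Scanning left to right: s[0]='u'
First match at index: 0


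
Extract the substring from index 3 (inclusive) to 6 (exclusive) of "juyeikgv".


Input string: 'juyeikgv'
Operation: slice [3:6]
Extract characters: s[3]='e', s[4]='i', s[5]='k'
Result: eik


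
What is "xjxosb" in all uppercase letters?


Input string: 'xjxosb'
Operation: convert each letter to uppercase
Mapping: 'x'->'X', 'j'->'J', 'x'->'X', 'o'->'O', 's'->'S', 'b'->'B'
Result: XJXOSB


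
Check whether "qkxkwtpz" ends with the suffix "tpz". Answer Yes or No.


Input string: 'qkxkwtpz'
Suffix to check: 'tpz'
Last 3 characters of input: 'tpz'
Match: True
Result: Yes


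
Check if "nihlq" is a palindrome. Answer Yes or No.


Input string: 'nihlq'
Reversed: 'qlhin'
Compare pairs: s[0]='n' vs s[4]='q' (mismatch), s[1]='i' vs s[3]='l' (mismatch)
Palindrome: No


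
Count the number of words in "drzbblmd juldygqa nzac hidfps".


Input string: 'drzbblmd juldygqa nzac hidfps'
Operation: split by spaces
Words found: 'drzbblmd', 'juldygqa', 'nzac', 'hidfps'
Word count: 4


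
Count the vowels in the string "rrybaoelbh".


Input string: 'rrybaoelbh'
Operation: count vowels (a, e, i, o, u)
Scan: s[0]='r', s[1]='r', s[2]='y', s[3]='b', s[4]='a' (vowel), s[5]='o' (vowel), s[6]='e' (vowel), s[7]='l', s[8]='b', s[9]='h'
Vowels found: 3
Result: 3


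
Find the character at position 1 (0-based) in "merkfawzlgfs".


Input string: 'merkfawzlgfs'
Operation: get character at index 1
Index mapping: s[0]='m', s[1]='e'
Result: 'e'


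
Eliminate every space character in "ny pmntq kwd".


Input string: 'ny pmntq kwd'
Operation: remove all spaces
Words: 'ny', 'pmntq', 'kwd'
Join without spaces: nypmntqkwd


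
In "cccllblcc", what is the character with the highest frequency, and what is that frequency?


Input: 'cccllblcc'
Operation: tally each character
Counts: 'b':1, 'c':5, 'l':3
Maximum: 'c' appears 5 times


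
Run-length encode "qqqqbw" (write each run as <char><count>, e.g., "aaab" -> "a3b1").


Input: 'qqqqbw'
Operation: identify consecutive runs
Runs: 'qqqq' -> q4, 'b' -> b1, 'w' -> w1
Encoded: q4b1w1


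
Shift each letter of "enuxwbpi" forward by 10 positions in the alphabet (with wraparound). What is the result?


Input: 'enuxwbpi', shift = 10
Operation: for each letter, (position + 10) mod 26
Mapping: 'e'(4+10=14)->'o', 'n'(13+10=23)->'x', 'u'(20+10=30, 30 mod 26=4)->'e', 'x'(23+10=33, 33 mod 26=7)->'h', 'w'(22+10=32, 32 mod 26=6)->'g', 'b'(1+10=11)->'l', 'p'(15+10=25)->'z', 'i'(8+10=18)->'s'
Result: oxehglzs


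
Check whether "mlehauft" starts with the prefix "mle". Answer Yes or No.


Input string: 'mlehauft'
Prefix to check: 'mle'
First 3 characters of input: 'mle'
Match: True
Result: Yes


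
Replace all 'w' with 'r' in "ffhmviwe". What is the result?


Input string: 'ffhmviwe'
Operation: replace 'w' with 'r'
Positions of 'w': 6
After replacement: ffhmvire


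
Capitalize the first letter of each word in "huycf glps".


Input string: 'huycf glps'
Operation: capitalize first letter of each word
Word transformations: 'huycf'->'Huycf', 'glps'->'Glps'
Result: Huycf Glps


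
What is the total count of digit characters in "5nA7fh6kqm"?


Input string: '5nA7fh6kqm'
Operation: count digit characters (0-9)
Scan: '5'(digit), 'n', 'A', '7'(digit), 'f', 'h', '6'(digit), 'k', 'q', 'm'
Digits found: 3
Result: 3


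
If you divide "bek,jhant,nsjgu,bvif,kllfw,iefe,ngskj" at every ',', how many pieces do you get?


Input string: 'bek,jhant,nsjgu,bvif,kllfw,iefe,ngskj'
Delimiter: ','
Split result: 'bek', 'jhant', 'nsjgu', 'bvif', 'kllfw', 'iefe', 'ngskj'
Number of parts: 7


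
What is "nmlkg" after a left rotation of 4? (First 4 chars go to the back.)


Input: 'nmlkg', shift = 4
Operation: split at index 4 and swap parts
Front part s[0:4] = 'nmlk'
Back part s[4:] = 'g'
Rotated = back + front = 'g' + 'nmlk'
Result: gnmlk


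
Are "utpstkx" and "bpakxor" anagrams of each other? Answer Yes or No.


String 1: 'utpstkx' -> sorted: 'kpsttux'
String 2: 'bpakxor' -> sorted: 'abkoprx'
Compare sorted forms: 'kpsttux' != 'abkoprx'
Anagram: No


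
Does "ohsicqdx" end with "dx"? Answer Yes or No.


Input string: 'ohsicqdx'
Suffix to check: 'dx'
Last 2 characters of input: 'dx'
Match: True
Result: Yes


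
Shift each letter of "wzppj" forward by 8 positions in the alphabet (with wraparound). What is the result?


Input: 'wzppj', shift = 8
Operation: for each letter, (position + 8) mod 26
Mapping: 'w'(22+8=30, 30 mod 26=4)->'e', 'z'(25+8=33, 33 mod 26=7)->'h', 'p'(15+8=23)->'x', 'p'(15+8=23)->'x', 'j'(9+8=17)->'r'
Result: ehxxr


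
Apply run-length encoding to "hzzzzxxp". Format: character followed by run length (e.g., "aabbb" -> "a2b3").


Input: 'hzzzzxxp'
Operation: identify consecutive runs
Runs: 'h' -> h1, 'zzzz' -> z4, 'xx' -> x2, 'p' -> p1
Encoded: h1z4x2p1


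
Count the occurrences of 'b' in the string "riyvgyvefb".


Input string: 'riyvgyvefb'
Target character: 'b'
Scan each position: s[9]='b'
Matches found at indices: 9
Total: 1


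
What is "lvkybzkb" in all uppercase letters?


Input string: 'lvkybzkb'
Operation: convert each letter to uppercase
Mapping: 'l'->'L', 'v'->'V', 'k'->'K', 'y'->'Y', 'b'->'B', 'z'->'Z', 'k'->'K', 'b'->'B'
Result: LVKYBZKB


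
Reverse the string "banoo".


Input string: 'banoo'
Operation: reverse character order
Original order: 'b' -> 'a' -> 'n' -> 'o' -> 'o'
Reversed order: 'o' -> 'o' -> 'n' -> 'a' -> 'b'
Result: oonab


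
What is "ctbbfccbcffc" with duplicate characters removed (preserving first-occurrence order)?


Input: 'ctbbfccbcffc'
Operation: keep first occurrence of each character
Scan: s[0]='c' new -> keep; s[1]='t' new -> keep; s[2]='b' new -> keep; s[3]='b' seen -> skip; s[4]='f' new -> keep; s[5]='c' seen -> skip; s[6]='c' seen -> skip; s[7]='b' seen -> skip; s[8]='c' seen -> skip; s[9]='f' seen -> skip; s[10]='f' seen -> skip; s[11]='c' seen -> skip
Result: ctbf


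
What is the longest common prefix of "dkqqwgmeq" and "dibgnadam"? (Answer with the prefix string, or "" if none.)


String 1: 'dkqqwgmeq'
String 2: 'dibgnadam'
Compare position by position:
pos 0: 'd' vs 'd' match
pos 1: 'k' vs 'i' differ -> stop
Longest common prefix: "d" (length 1)


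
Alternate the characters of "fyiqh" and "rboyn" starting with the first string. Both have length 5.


String 1: 'fyiqh'
String 2: 'rboyn'
Operation: alternate characters
Pairs: 'f'+'r', 'y'+'b', 'i'+'o', 'q'+'y', 'h'+'n'
Result: frybioqyhn


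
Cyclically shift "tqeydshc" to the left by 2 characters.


Input: 'tqeydshc', shift = 2
Operation: split at index 2 and swap parts
Front part s[0:2] = 'tq'
Back part s[2:] = 'eydshc'
Rotated = back + front = 'eydshc' + 'tq'
Result: eydshctq


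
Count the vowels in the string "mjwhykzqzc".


Input string: 'mjwhykzqzc'
Operation: count vowels (a, e, i, o, u)
Scan: s[0]='m', s[1]='j', s[2]='w', s[3]='h', s[4]='y', s[5]='k', s[6]='z', s[7]='q', s[8]='z', s[9]='c'
Vowels found: 0
Result: 0


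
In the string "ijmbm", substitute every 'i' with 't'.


Input string: 'ijmbm'
Operation: replace 'i' with 't'
Positions of 'i': 0
After replacement: tjmbm


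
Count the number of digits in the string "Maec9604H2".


Input string: 'Maec9604H2'
Operation: count digit characters (0-9)
Scan: 'M', 'a', 'e', 'c', '9'(digit), '6'(digit), '0'(digit), '4'(digit), 'H', '2'(digit)
Digits found: 5
Result: 5


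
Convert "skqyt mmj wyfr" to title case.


Input string: 'skqyt mmj wyfr'
Operation: capitalize first letter of each word
Word transformations: 'skqyt'->'Skqyt', 'mmj'->'Mmj', 'wyfr'->'Wyfr'
Result: Skqyt Mmj Wyfr


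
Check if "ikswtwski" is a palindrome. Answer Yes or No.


Input string: 'ikswtwski'
Reversed: 'ikswtwski'
Compare pairs: s[0]='i' vs s[8]='i' (match), s[1]='k' vs s[7]='k' (match), s[2]='s' vs s[6]='s' (match), s[3]='w' vs s[5]='w' (match)
Palindrome: Yes


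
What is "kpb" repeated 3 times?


Input string: 'kpb'
Operation: repeat 3 times
Concatenation: 'kpb' + 'kpb' + 'kpb'
Result: kpbkpbkpb


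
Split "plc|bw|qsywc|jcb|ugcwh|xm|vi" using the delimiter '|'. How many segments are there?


Input string: 'plc|bw|qsywc|jcb|ugcwh|xm|vi'
Delimiter: '|'
Split result: 'plc', 'bw', 'qsywc', 'jcb', 'ugcwh', 'xm', 'vi'
Number of parts: 7


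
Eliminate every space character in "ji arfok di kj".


Input string: 'ji arfok di kj'
Operation: remove all spaces
Words: 'ji', 'arfok', 'di', 'kj'
Join without spaces: jiarfokdikj


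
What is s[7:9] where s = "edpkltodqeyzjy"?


Input string: 'edpkltodqeyzjy'
Operation: slice [7:9]
Extract characters: s[7]='d', s[8]='q'
Result: dq


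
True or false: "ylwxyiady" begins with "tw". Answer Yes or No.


Input string: 'ylwxyiady'
Prefix to check: 'tw'
First 2 characters of input: 'yl'
Match: False
Result: No


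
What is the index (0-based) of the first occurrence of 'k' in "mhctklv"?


Input string: 'mhctklv'
Target: 'k'
Scanning left to right: s[0]='m', s[1]='h', s[2]='c', s[3]='t', s[4]='k'
First match at index: 4


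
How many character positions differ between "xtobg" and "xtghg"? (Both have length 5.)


String 1: 'xtobg'
String 2: 'xtghg'
Compare each position: pos 0: 'x'=='x', pos 1: 't'=='t', pos 2: 'o'!='g', pos 3: 'b'!='h', pos 4: 'g'=='g'
Differing positions: 2
Hamming distance: 2


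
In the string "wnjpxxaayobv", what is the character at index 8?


Input string: 'wnjpxxaayobv'
Operation: get character at index 8
Index mapping: s[0]='w', s[1]='n', s[2]='j', s[3]='p', s[4]='x', s[5]='x', s[6]='a', s[7]='a', s[8]='y'
Result: 'y'


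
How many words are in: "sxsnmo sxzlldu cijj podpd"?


Input string: 'sxsnmo sxzlldu cijj podpd'
Operation: split by spaces
Words found: 'sxsnmo', 'sxzlldu', 'cijj', 'podpd'
Word count: 4


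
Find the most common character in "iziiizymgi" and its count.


Input: 'iziiizymgi'
Operation: tally each character
Counts: 'g':1, 'i':5, 'm':1, 'y':1, 'z':2
Maximum: 'i' appears 5 times


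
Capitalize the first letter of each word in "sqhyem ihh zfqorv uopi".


Input string: 'sqhyem ihh zfqorv uopi'
Operation: capitalize first letter of each word
Word transformations: 'sqhyem'->'Sqhyem', 'ihh'->'Ihh', 'zfqorv'->'Zfqorv', 'uopi'->'Uopi'
Result: Sqhyem Ihh Zfqorv Uopi


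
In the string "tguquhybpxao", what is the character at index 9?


Input string: 'tguquhybpxao'
Operation: get character at index 9
Index mapping: s[0]='t', s[1]='g', s[2]='u', s[3]='q', s[4]='u', s[5]='h', s[6]='y', s[7]='b', s[8]='p', s[9]='x'
Result: 'x'


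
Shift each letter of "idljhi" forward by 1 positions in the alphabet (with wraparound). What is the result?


Input: 'idljhi', shift = 1
Operation: for each letter, (position + 1) mod 26
Mapping: 'i'(8+1=9)->'j', 'd'(3+1=4)->'e', 'l'(11+1=12)->'m', 'j'(9+1=10)->'k', 'h'(7+1=8)->'i', 'i'(8+1=9)->'j'
Result: jemkij


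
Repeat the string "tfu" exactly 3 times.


Input string: 'tfu'
Operation: repeat 3 times
Concatenation: 'tfu' + 'tfu' + 'tfu'
Result: tfutfutfu


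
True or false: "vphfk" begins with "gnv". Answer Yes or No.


Input string: 'vphfk'
Prefix to check: 'gnv'
First 3 characters of input: 'vph'
Match: False
Result: No


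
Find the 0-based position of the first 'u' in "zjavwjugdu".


Input string: 'zjavwjugdu'
Target: 'u'
Scanning left to right: s[0]='z', s[1]='j', s[2]='a', s[3]='v', s[4]='w', s[5]='j', s[6]='u'
First match at index: 6


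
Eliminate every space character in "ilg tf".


Input string: 'ilg tf'
Operation: remove all spaces
Words: 'ilg', 'tf'
Join without spaces: ilgtf


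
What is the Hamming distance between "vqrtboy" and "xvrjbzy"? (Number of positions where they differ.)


String 1: 'vqrtboy'
String 2: 'xvrjbzy'
Compare each position: pos 0: 'v'!='x', pos 1: 'q'!='v', pos 2: 'r'=='r', pos 3: 't'!='j', pos 4: 'b'=='b', pos 5: 'o'!='z', pos 6: 'y'=='y'
Differing positions: 4
Hamming distance: 4


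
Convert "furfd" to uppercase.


Input string: 'furfd'
Operation: convert each letter to uppercase
Mapping: 'f'->'F', 'u'->'U', 'r'->'R', 'f'->'F', 'd'->'D'
Result: FURFD


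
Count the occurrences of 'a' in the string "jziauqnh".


Input string: 'jziauqnh'
Target character: 'a'
Scan each position: s[3]='a'
Matches found at indices: 3
Total: 1


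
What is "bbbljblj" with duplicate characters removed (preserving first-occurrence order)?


Input: 'bbbljblj'
Operation: keep first occurrence of each character
Scan: s[0]='b' new -> keep; s[1]='b' seen -> skip; s[2]='b' seen -> skip; s[3]='l' new -> keep; s[4]='j' new -> keep; s[5]='b' seen -> skip; s[6]='l' seen -> skip; s[7]='j' seen -> skip
Result: blj


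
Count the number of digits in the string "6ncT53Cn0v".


Input string: '6ncT53Cn0v'
Operation: count digit characters (0-9)
Scan: '6'(digit), 'n', 'c', 'T', '5'(digit), '3'(digit), 'C', 'n', '0'(digit), 'v'
Digits found: 4
Result: 4


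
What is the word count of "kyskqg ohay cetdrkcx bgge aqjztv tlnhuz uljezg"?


Input string: 'kyskqg ohay cetdrkcx bgge aqjztv tlnhuz uljezg'
Operation: split by spaces
Words found: 'kyskqg', 'ohay', 'cetdrkcx', 'bgge', 'aqjztv', 'tlnhuz', 'uljezg'
Word count: 7


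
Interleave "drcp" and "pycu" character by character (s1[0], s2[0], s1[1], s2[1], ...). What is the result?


String 1: 'drcp'
String 2: 'pycu'
Operation: alternate characters
Pairs: 'd'+'p', 'r'+'y', 'c'+'c', 'p'+'u'
Result: dpryccpu


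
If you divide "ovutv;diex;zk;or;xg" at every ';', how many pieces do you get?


Input string: 'ovutv;diex;zk;or;xg'
Delimiter: ';'
Split result: 'ovutv', 'diex', 'zk', 'or', 'xg'
Number of parts: 5


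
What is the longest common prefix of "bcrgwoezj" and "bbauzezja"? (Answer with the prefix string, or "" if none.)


String 1: 'bcrgwoezj'
String 2: 'bbauzezja'
Compare position by position:
pos 0: 'b' vs 'b' match
pos 1: 'c' vs 'b' differ -> stop
Longest common prefix: "b" (length 1)


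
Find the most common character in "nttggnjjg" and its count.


Input: 'nttggnjjg'
Operation: tally each character
Counts: 'g':3, 'j':2, 'n':2, 't':2
Maximum: 'g' appears 3 times


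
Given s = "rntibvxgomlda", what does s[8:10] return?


Input string: 'rntibvxgomlda'
Operation: slice [8:10]
Extract characters: s[8]='o', s[9]='m'
Result: om


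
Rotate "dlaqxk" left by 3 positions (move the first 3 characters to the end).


Input: 'dlaqxk', shift = 3
Operation: split at index 3 and swap parts
Front part s[0:3] = 'dla'
Back part s[3:] = 'qxk'
Rotated = back + front = 'qxk' + 'dla'
Result: qxkdla


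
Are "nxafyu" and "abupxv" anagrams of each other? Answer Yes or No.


String 1: 'nxafyu' -> sorted: 'afnuxy'
String 2: 'abupxv' -> sorted: 'abpuvx'
Compare sorted forms: 'afnuxy' != 'abpuvx'
Anagram: No


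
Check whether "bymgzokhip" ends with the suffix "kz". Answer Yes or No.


Input string: 'bymgzokhip'
Suffix to check: 'kz'
Last 2 characters of input: 'ip'
Match: False
Result: No


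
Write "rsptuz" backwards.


Input string: 'rsptuz'
Operation: reverse character order
Original order: 'r' -> 's' -> 'p' -> 't' -> 'u' -> 'z'
Reversed order: 'z' -> 'u' -> 't' -> 'p' -> 's' -> 'r'
Result: zutpsr


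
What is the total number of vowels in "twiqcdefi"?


Input string: 'twiqcdefi'
Operation: count vowels (a, e, i, o, u)
Scan: s[0]='t', s[1]='w', s[2]='i' (vowel), s[3]='q', s[4]='c', s[5]='d', s[6]='e' (vowel), s[7]='f', s[8]='i' (vowel)
Vowels found: 3
Result: 3


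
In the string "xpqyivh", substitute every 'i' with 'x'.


Input string: 'xpqyivh'
Operation: replace 'i' with 'x'
Positions of 'i': 4
After replacement: xpqyxvh


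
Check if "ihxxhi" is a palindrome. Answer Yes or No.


Input string: 'ihxxhi'
Reversed: 'ihxxhi'
Compare pairs: s[0]='i' vs s[5]='i' (match), s[1]='h' vs s[4]='h' (match), s[2]='x' vs s[3]='x' (match)
Palindrome: Yes


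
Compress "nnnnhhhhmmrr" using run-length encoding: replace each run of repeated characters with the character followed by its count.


Input: 'nnnnhhhhmmrr'
Operation: identify consecutive runs
Runs: 'nnnn' -> n4, 'hhhh' -> h4, 'mm' -> m2, 'rr' -> r2
Encoded: n4h4m2r2


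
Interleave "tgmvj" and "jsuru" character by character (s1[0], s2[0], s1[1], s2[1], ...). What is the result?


String 1: 'tgmvj'
String 2: 'jsuru'
Operation: alternate characters
Pairs: 't'+'j', 'g'+'s', 'm'+'u', 'v'+'r', 'j'+'u'
Result: tjgsmuvrju


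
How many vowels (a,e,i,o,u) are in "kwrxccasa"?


Input string: 'kwrxccasa'
Operation: count vowels (a, e, i, o, u)
Scan: s[0]='k', s[1]='w', s[2]='r', s[3]='x', s[4]='c', s[5]='c', s[6]='a' (vowel), s[7]='s', s[8]='a' (vowel)
Vowels found: 2
Result: 2


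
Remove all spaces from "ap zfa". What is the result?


Input string: 'ap zfa'
Operation: remove all spaces
Words: 'ap', 'zfa'
Join without spaces: apzfa


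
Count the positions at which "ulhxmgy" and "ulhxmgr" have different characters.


String 1: 'ulhxmgy'
String 2: 'ulhxmgr'
Compare each position: pos 0: 'u'=='u', pos 1: 'l'=='l', pos 2: 'h'=='h', pos 3: 'x'=='x', pos 4: 'm'=='m', pos 5: 'g'=='g', pos 6: 'y'!='r'
Differing positions: 1
Hamming distance: 1


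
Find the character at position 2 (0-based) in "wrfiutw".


Input string: 'wrfiutw'
Operation: get character at index 2
Index mapping: s[0]='w', s[1]='r', s[2]='f'
Result: 'f'


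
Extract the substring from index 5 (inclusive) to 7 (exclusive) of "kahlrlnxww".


Input string: 'kahlrlnxww'
Operation: slice [5:7]
Extract characters: s[5]='l', s[6]='n'
Result: ln


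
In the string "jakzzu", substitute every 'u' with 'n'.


Input string: 'jakzzu'
Operation: replace 'u' with 'n'
Positions of 'u': 5
After replacement: jakzzn


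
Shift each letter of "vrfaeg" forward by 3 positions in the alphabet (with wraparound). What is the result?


Input: 'vrfaeg', shift = 3
Operation: for each letter, (position + 3) mod 26
Mapping: 'v'(21+3=24)->'y', 'r'(17+3=20)->'u', 'f'(5+3=8)->'i', 'a'(0+3=3)->'d', 'e'(4+3=7)->'h', 'g'(6+3=9)->'j'
Result: yuidhj


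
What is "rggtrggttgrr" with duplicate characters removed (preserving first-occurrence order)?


Input: 'rggtrggttgrr'
Operation: keep first occurrence of each character
Scan: s[0]='r' new -> keep; s[1]='g' new -> keep; s[2]='g' seen -> skip; s[3]='t' new -> keep; s[4]='r' seen -> skip; s[5]='g' seen -> skip; s[6]='g' seen -> skip; s[7]='t' seen -> skip; s[8]='t' seen -> skip; s[9]='g' seen -> skip; s[10]='r' seen -> skip; s[11]='r' seen -> skip
Result: rgt


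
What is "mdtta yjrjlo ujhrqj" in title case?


Input string: 'mdtta yjrjlo ujhrqj'
Operation: capitalize first letter of each word
Word transformations: 'mdtta'->'Mdtta', 'yjrjlo'->'Yjrjlo', 'ujhrqj'->'Ujhrqj'
Result: Mdtta Yjrjlo Ujhrqj


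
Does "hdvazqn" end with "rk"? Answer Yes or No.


Input string: 'hdvazqn'
Suffix to check: 'rk'
Last 2 characters of input: 'qn'
Match: False
Result: No


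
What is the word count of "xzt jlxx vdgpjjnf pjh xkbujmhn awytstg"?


Input string: 'xzt jlxx vdgpjjnf pjh xkbujmhn awytstg'
Operation: split by spaces
Words found: 'xzt', 'jlxx', 'vdgpjjnf', 'pjh', 'xkbujmhn', 'awytstg'
Word count: 6


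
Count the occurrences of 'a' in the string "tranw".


Input string: 'tranw'
Target character: 'a'
Scan each position: s[2]='a'
Matches found at indices: 2
Total: 1


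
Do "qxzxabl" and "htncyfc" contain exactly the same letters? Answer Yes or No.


String 1: 'qxzxabl' -> sorted: 'ablqxxz'
String 2: 'htncyfc' -> sorted: 'ccfhnty'
Compare sorted forms: 'ablqxxz' != 'ccfhnty'
Anagram: No


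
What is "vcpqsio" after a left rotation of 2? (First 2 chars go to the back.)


Input: 'vcpqsio', shift = 2
Operation: split at index 2 and swap parts
Front part s[0:2] = 'vc'
Back part s[2:] = 'pqsio'
Rotated = back + front = 'pqsio' + 'vc'
Result: pqsiovc


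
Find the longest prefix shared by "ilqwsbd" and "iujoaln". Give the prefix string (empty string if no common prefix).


String 1: 'ilqwsbd'
String 2: 'iujoaln'
Compare position by position:
pos 0: 'i' vs 'i' match
pos 1: 'l' vs 'u' differ -> stop
Longest common prefix: "i" (length 1)


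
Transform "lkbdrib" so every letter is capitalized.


Input string: 'lkbdrib'
Operation: convert each letter to uppercase
Mapping: 'l'->'L', 'k'->'K', 'b'->'B', 'd'->'D', 'r'->'R', 'i'->'I', 'b'->'B'
Result: LKBDRIB


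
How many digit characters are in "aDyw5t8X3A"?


Input string: 'aDyw5t8X3A'
Operation: count digit characters (0-9)
Scan: 'a', 'D', 'y', 'w', '5'(digit), 't', '8'(digit), 'X', '3'(digit), 'A'
Digits found: 3
Result: 3


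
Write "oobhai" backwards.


Input string: 'oobhai'
Operation: reverse character order
Original order: 'o' -> 'o' -> 'b' -> 'h' -> 'a' -> 'i'
Reversed order: 'i' -> 'a' -> 'h' -> 'b' -> 'o' -> 'o'
Result: iahboo


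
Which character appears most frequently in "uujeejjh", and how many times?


Input: 'uujeejjh'
Operation: tally each character
Counts: 'e':2, 'h':1, 'j':3, 'u':2
Maximum: 'j' appears 3 times


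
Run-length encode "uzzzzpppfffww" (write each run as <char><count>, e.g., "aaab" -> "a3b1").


Input: 'uzzzzpppfffww'
Operation: identify consecutive runs
Runs: 'u' -> u1, 'zzzz' -> z4, 'ppp' -> p3, 'fff' -> f3, 'ww' -> w2
Encoded: u1z4p3f3w2


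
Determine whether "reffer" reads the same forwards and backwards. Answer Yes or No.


Input string: 'reffer'
Reversed: 'reffer'
Compare pairs: s[0]='r' vs s[5]='r' (match), s[1]='e' vs s[4]='e' (match), s[2]='f' vs s[3]='f' (match)
Palindrome: Yes


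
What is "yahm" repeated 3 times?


Input string: 'yahm'
Operation: repeat 3 times
Concatenation: 'yahm' + 'yahm' + 'yahm'
Result: yahmyahmyahm


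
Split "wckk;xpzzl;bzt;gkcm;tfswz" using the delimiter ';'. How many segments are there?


Input string: 'wckk;xpzzl;bzt;gkcm;tfswz'
Delimiter: ';'
Split result: 'wckk', 'xpzzl', 'bzt', 'gkcm', 'tfswz'
Number of parts: 5


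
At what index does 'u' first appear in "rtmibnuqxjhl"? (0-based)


Input string: 'rtmibnuqxjhl'
Target: 'u'
Scanning left to right: s[0]='r', s[1]='t', s[2]='m', s[3]='i', s[4]='b', s[5]='n', s[6]='u'
First match at index: 6


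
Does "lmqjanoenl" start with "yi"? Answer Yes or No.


Input string: 'lmqjanoenl'
Prefix to check: 'yi'
First 2 characters of input: 'lm'
Match: False
Result: No


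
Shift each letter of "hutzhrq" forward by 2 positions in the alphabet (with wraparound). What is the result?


Input: 'hutzhrq', shift = 2
Operation: for each letter, (position + 2) mod 26
Mapping: 'h'(7+2=9)->'j', 'u'(20+2=22)->'w', 't'(19+2=21)->'v', 'z'(25+2=27, 27 mod 26=1)->'b', 'h'(7+2=9)->'j', 'r'(17+2=19)->'t', 'q'(16+2=18)->'s'
Result: jwvbjts


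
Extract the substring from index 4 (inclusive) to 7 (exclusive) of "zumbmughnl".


Input string: 'zumbmughnl'
Operation: slice [4:7]
Extract characters: s[4]='m', s[5]='u', s[6]='g'
Result: mug


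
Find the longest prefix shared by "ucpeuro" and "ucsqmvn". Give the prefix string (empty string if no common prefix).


String 1: 'ucpeuro'
String 2: 'ucsqmvn'
Compare position by position:
pos 0: 'u' vs 'u' match
pos 1: 'c' vs 'c' match
pos 2: 'p' vs 's' differ -> stop
Longest common prefix: "uc" (length 2)


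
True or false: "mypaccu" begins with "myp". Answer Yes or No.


Input string: 'mypaccu'
Prefix to check: 'myp'
First 3 characters of input: 'myp'
Match: True
Result: Yes


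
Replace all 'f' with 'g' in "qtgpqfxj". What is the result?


Input string: 'qtgpqfxj'
Operation: replace 'f' with 'g'
Positions of 'f': 5
After replacement: qtgpqgxj


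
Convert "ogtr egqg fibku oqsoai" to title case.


Input string: 'ogtr egqg fibku oqsoai'
Operation: capitalize first letter of each word
Word transformations: 'ogtr'->'Ogtr', 'egqg'->'Egqg', 'fibku'->'Fibku', 'oqsoai'->'Oqsoai'
Result: Ogtr Egqg Fibku Oqsoai


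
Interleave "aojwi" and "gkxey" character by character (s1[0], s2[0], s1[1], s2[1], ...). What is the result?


String 1: 'aojwi'
String 2: 'gkxey'
Operation: alternate characters
Pairs: 'a'+'g', 'o'+'k', 'j'+'x', 'w'+'e', 'i'+'y'
Result: agokjxweiy


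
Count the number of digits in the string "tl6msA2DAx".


Input string: 'tl6msA2DAx'
Operation: count digit characters (0-9)
Scan: 't', 'l', '6'(digit), 'm', 's', 'A', '2'(digit), 'D', 'A', 'x'
Digits found: 2
Result: 2


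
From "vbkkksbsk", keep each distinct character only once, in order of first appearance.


Input: 'vbkkksbsk'
Operation: keep first occurrence of each character
Scan: s[0]='v' new -> keep; s[1]='b' new -> keep; s[2]='k' new -> keep; s[3]='k' seen -> skip; s[4]='k' seen -> skip; s[5]='s' new -> keep; s[6]='b' seen -> skip; s[7]='s' seen -> skip; s[8]='k' seen -> skip
Result: vbks


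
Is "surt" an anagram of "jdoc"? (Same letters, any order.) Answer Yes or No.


String 1: 'jdoc' -> sorted: 'cdjo'
String 2: 'surt' -> sorted: 'rstu'
Compare sorted forms: 'cdjo' != 'rstu'
Anagram: No


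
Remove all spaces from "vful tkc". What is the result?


Input string: 'vful tkc'
Operation: remove all spaces
Words: 'vful', 'tkc'
Join without spaces: vfultkc


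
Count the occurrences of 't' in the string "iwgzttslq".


Input string: 'iwgzttslq'
Target character: 't'
Scan each position: s[4]='t', s[5]='t'
Matches found at indices: 4, 5
Total: 2


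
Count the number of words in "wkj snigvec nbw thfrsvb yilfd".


Input string: 'wkj snigvec nbw thfrsvb yilfd'
Operation: split by spaces
Words found: 'wkj', 'snigvec', 'nbw', 'thfrsvb', 'yilfd'
Word count: 5


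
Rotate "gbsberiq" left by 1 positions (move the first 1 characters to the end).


Input: 'gbsberiq', shift = 1
Operation: split at index 1 and swap parts
Front part s[0:1] = 'g'
Back part s[1:] = 'bsberiq'
Rotated = back + front = 'bsberiq' + 'g'
Result: bsberiqg


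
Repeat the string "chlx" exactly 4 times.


Input string: 'chlx'
Operation: repeat 4 times
Concatenation: 'chlx' + 'chlx' + 'chlx' + 'chlx'
Result: chlxchlxchlxchlx


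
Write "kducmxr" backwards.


Input string: 'kducmxr'
Operation: reverse character order
Original order: 'k' -> 'd' -> 'u' -> 'c' -> 'm' -> 'x' -> 'r'
Reversed order: 'r' -> 'x' -> 'm' -> 'c' -> 'u' -> 'd' -> 'k'
Result: rxmcudk


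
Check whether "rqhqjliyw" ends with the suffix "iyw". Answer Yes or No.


Input string: 'rqhqjliyw'
Suffix to check: 'iyw'
Last 3 characters of input: 'iyw'
Match: True
Result: Yes


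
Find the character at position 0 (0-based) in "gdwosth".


Input string: 'gdwosth'
Operation: get character at index 0
Index mapping: s[0]='g'
Result: 'g'


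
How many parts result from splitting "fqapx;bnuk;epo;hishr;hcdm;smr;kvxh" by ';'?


Input string: 'fqapx;bnuk;epo;hishr;hcdm;smr;kvxh'
Delimiter: ';'
Split result: 'fqapx', 'bnuk', 'epo', 'hishr', 'hcdm', 'smr', 'kvxh'
Number of parts: 7


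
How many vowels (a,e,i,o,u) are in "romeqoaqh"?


Input string: 'romeqoaqh'
Operation: count vowels (a, e, i, o, u)
Scan: s[0]='r', s[1]='o' (vowel), s[2]='m', s[3]='e' (vowel), s[4]='q', s[5]='o' (vowel), s[6]='a' (vowel), s[7]='q', s[8]='h'
Vowels found: 4
Result: 4


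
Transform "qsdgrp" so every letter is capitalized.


Input string: 'qsdgrp'
Operation: convert each letter to uppercase
Mapping: 'q'->'Q', 's'->'S', 'd'->'D', 'g'->'G', 'r'->'R', 'p'->'P'
Result: QSDGRP


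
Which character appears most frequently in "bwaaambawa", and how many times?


Input: 'bwaaambawa'
Operation: tally each character
Counts: 'a':5, 'b':2, 'm':1, 'w':2
Maximum: 'a' appears 5 times


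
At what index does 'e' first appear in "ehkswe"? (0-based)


Input string: 'ehkswe'
Target: 'e'
Scanning left to right: s[0]='e'
First match at index: 0


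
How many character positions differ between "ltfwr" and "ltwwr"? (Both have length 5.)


String 1: 'ltfwr'
String 2: 'ltwwr'
Compare each position: pos 0: 'l'=='l', pos 1: 't'=='t', pos 2: 'f'!='w', pos 3: 'w'=='w', pos 4: 'r'=='r'
Differing positions: 1
Hamming distance: 1


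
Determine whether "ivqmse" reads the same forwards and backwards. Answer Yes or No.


Input string: 'ivqmse'
Reversed: 'esmqvi'
Compare pairs: s[0]='i' vs s[5]='e' (mismatch), s[1]='v' vs s[4]='s' (mismatch), s[2]='q' vs s[3]='m' (mismatch)
Palindrome: No


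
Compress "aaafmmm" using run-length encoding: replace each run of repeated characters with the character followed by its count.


Input: 'aaafmmm'
Operation: identify consecutive runs
Runs: 'aaa' -> a3, 'f' -> f1, 'mmm' -> m3
Encoded: a3f1m3


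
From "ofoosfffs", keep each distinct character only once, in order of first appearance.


Input: 'ofoosfffs'
Operation: keep first occurrence of each character
Scan: s[0]='o' new -> keep; s[1]='f' new -> keep; s[2]='o' seen -> skip; s[3]='o' seen -> skip; s[4]='s' new -> keep; s[5]='f' seen -> skip; s[6]='f' seen -> skip; s[7]='f' seen -> skip; s[8]='s' seen -> skip
Result: ofs


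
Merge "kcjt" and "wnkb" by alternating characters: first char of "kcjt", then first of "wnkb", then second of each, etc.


String 1: 'kcjt'
String 2: 'wnkb'
Operation: alternate characters
Pairs: 'k'+'w', 'c'+'n', 'j'+'k', 't'+'b'
Result: kwcnjktb


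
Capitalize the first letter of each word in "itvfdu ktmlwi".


Input string: 'itvfdu ktmlwi'
Operation: capitalize first letter of each word
Word transformations: 'itvfdu'->'Itvfdu', 'ktmlwi'->'Ktmlwi'
Result: Itvfdu Ktmlwi


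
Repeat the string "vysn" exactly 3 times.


Input string: 'vysn'
Operation: repeat 3 times
Concatenation: 'vysn' + 'vysn' + 'vysn'
Result: vysnvysnvysn


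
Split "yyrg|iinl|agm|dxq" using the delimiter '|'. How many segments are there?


Input string: 'yyrg|iinl|agm|dxq'
Delimiter: '|'
Split result: 'yyrg', 'iinl', 'agm', 'dxq'
Number of parts: 4


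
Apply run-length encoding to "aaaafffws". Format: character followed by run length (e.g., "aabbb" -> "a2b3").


Input: 'aaaafffws'
Operation: identify consecutive runs
Runs: 'aaaa' -> a4, 'fff' -> f3, 'w' -> w1, 's' -> s1
Encoded: a4f3w1s1


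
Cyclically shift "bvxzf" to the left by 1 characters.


Input: 'bvxzf', shift = 1
Operation: split at index 1 and swap parts
Front part s[0:1] = 'b'
Back part s[1:] = 'vxzf'
Rotated = back + front = 'vxzf' + 'b'
Result: vxzfb


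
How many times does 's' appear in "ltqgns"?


Input string: 'ltqgns'
Target character: 's'
Scan each position: s[5]='s'
Matches found at indices: 5
Total: 1


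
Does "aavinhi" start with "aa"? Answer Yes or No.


Input string: 'aavinhi'
Prefix to check: 'aa'
First 2 characters of input: 'aa'
Match: True
Result: Yes


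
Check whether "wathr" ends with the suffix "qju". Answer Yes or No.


Input string: 'wathr'
Suffix to check: 'qju'
Last 3 characters of input: 'thr'
Match: False
Result: No


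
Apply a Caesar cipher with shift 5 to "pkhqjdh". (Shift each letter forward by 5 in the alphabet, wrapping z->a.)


Input: 'pkhqjdh', shift = 5
Operation: for each letter, (position + 5) mod 26
Mapping: 'p'(15+5=20)->'u', 'k'(10+5=15)->'p', 'h'(7+5=12)->'m', 'q'(16+5=21)->'v', 'j'(9+5=14)->'o', 'd'(3+5=8)->'i', 'h'(7+5=12)->'m'
Result: upmvoim


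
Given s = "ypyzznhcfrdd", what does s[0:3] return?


Input string: 'ypyzznhcfrdd'
Operation: slice [0:3]
Extract characters: s[0]='y', s[1]='p', s[2]='y'
Result: ypy


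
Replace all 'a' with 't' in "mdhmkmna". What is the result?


Input string: 'mdhmkmna'
Operation: replace 'a' with 't'
Positions of 'a': 7
After replacement: mdhmkmnt


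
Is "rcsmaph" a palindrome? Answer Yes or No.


Input string: 'rcsmaph'
Reversed: 'hpamscr'
Compare pairs: s[0]='r' vs s[6]='h' (mismatch), s[1]='c' vs s[5]='p' (mismatch), s[2]='s' vs s[4]='a' (mismatch)
Palindrome: No


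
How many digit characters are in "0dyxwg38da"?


Input string: '0dyxwg38da'
Operation: count digit characters (0-9)
Scan: '0'(digit), 'd', 'y', 'x', 'w', 'g', '3'(digit), '8'(digit), 'd', 'a'
Digits found: 3
Result: 3
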